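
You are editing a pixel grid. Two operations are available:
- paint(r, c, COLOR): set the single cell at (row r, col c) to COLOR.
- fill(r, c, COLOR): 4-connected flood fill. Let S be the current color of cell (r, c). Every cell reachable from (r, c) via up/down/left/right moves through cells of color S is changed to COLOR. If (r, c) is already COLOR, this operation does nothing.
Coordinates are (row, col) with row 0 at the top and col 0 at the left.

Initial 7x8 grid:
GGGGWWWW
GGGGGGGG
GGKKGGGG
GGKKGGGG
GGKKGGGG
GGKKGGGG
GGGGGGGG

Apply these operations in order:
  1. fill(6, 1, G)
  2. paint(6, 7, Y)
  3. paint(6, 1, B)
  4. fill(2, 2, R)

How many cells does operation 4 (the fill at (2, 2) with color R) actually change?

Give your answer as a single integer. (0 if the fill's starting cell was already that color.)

After op 1 fill(6,1,G) [0 cells changed]:
GGGGWWWW
GGGGGGGG
GGKKGGGG
GGKKGGGG
GGKKGGGG
GGKKGGGG
GGGGGGGG
After op 2 paint(6,7,Y):
GGGGWWWW
GGGGGGGG
GGKKGGGG
GGKKGGGG
GGKKGGGG
GGKKGGGG
GGGGGGGY
After op 3 paint(6,1,B):
GGGGWWWW
GGGGGGGG
GGKKGGGG
GGKKGGGG
GGKKGGGG
GGKKGGGG
GBGGGGGY
After op 4 fill(2,2,R) [8 cells changed]:
GGGGWWWW
GGGGGGGG
GGRRGGGG
GGRRGGGG
GGRRGGGG
GGRRGGGG
GBGGGGGY

Answer: 8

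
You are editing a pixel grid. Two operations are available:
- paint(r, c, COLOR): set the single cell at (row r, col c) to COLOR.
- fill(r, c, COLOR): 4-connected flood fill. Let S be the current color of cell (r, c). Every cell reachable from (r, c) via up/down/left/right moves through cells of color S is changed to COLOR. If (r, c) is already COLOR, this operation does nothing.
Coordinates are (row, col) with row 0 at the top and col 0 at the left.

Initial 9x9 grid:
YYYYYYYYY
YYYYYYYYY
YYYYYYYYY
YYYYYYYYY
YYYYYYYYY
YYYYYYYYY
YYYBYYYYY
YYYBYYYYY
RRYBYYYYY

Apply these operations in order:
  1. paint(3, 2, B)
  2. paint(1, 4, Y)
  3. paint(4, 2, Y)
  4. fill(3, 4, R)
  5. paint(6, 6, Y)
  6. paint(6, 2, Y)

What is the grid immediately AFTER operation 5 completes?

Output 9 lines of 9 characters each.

After op 1 paint(3,2,B):
YYYYYYYYY
YYYYYYYYY
YYYYYYYYY
YYBYYYYYY
YYYYYYYYY
YYYYYYYYY
YYYBYYYYY
YYYBYYYYY
RRYBYYYYY
After op 2 paint(1,4,Y):
YYYYYYYYY
YYYYYYYYY
YYYYYYYYY
YYBYYYYYY
YYYYYYYYY
YYYYYYYYY
YYYBYYYYY
YYYBYYYYY
RRYBYYYYY
After op 3 paint(4,2,Y):
YYYYYYYYY
YYYYYYYYY
YYYYYYYYY
YYBYYYYYY
YYYYYYYYY
YYYYYYYYY
YYYBYYYYY
YYYBYYYYY
RRYBYYYYY
After op 4 fill(3,4,R) [75 cells changed]:
RRRRRRRRR
RRRRRRRRR
RRRRRRRRR
RRBRRRRRR
RRRRRRRRR
RRRRRRRRR
RRRBRRRRR
RRRBRRRRR
RRRBRRRRR
After op 5 paint(6,6,Y):
RRRRRRRRR
RRRRRRRRR
RRRRRRRRR
RRBRRRRRR
RRRRRRRRR
RRRRRRRRR
RRRBRRYRR
RRRBRRRRR
RRRBRRRRR

Answer: RRRRRRRRR
RRRRRRRRR
RRRRRRRRR
RRBRRRRRR
RRRRRRRRR
RRRRRRRRR
RRRBRRYRR
RRRBRRRRR
RRRBRRRRR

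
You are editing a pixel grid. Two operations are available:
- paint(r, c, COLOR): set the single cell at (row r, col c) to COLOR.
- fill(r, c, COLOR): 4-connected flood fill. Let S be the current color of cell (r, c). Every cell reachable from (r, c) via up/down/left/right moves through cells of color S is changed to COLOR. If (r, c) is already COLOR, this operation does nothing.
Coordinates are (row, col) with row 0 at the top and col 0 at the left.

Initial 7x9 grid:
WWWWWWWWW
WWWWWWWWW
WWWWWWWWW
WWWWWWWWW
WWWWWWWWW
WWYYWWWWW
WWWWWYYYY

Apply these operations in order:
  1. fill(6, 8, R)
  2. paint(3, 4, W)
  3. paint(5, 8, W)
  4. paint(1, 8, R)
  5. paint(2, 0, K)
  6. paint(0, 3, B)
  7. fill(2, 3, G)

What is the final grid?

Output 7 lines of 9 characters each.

Answer: GGGBGGGGG
GGGGGGGGR
KGGGGGGGG
GGGGGGGGG
GGGGGGGGG
GGYYGGGGG
GGGGGRRRR

Derivation:
After op 1 fill(6,8,R) [4 cells changed]:
WWWWWWWWW
WWWWWWWWW
WWWWWWWWW
WWWWWWWWW
WWWWWWWWW
WWYYWWWWW
WWWWWRRRR
After op 2 paint(3,4,W):
WWWWWWWWW
WWWWWWWWW
WWWWWWWWW
WWWWWWWWW
WWWWWWWWW
WWYYWWWWW
WWWWWRRRR
After op 3 paint(5,8,W):
WWWWWWWWW
WWWWWWWWW
WWWWWWWWW
WWWWWWWWW
WWWWWWWWW
WWYYWWWWW
WWWWWRRRR
After op 4 paint(1,8,R):
WWWWWWWWW
WWWWWWWWR
WWWWWWWWW
WWWWWWWWW
WWWWWWWWW
WWYYWWWWW
WWWWWRRRR
After op 5 paint(2,0,K):
WWWWWWWWW
WWWWWWWWR
KWWWWWWWW
WWWWWWWWW
WWWWWWWWW
WWYYWWWWW
WWWWWRRRR
After op 6 paint(0,3,B):
WWWBWWWWW
WWWWWWWWR
KWWWWWWWW
WWWWWWWWW
WWWWWWWWW
WWYYWWWWW
WWWWWRRRR
After op 7 fill(2,3,G) [54 cells changed]:
GGGBGGGGG
GGGGGGGGR
KGGGGGGGG
GGGGGGGGG
GGGGGGGGG
GGYYGGGGG
GGGGGRRRR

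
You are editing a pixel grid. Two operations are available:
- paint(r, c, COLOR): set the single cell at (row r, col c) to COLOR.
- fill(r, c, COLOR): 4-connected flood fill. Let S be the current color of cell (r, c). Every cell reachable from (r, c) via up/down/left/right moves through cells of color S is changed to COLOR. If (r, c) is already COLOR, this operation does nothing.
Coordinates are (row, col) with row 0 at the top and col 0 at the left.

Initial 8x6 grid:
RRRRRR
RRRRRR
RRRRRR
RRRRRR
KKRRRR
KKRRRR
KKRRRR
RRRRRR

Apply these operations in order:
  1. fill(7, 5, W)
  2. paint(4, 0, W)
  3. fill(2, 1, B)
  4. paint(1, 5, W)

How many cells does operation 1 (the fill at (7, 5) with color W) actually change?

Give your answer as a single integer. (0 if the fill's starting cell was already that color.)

Answer: 42

Derivation:
After op 1 fill(7,5,W) [42 cells changed]:
WWWWWW
WWWWWW
WWWWWW
WWWWWW
KKWWWW
KKWWWW
KKWWWW
WWWWWW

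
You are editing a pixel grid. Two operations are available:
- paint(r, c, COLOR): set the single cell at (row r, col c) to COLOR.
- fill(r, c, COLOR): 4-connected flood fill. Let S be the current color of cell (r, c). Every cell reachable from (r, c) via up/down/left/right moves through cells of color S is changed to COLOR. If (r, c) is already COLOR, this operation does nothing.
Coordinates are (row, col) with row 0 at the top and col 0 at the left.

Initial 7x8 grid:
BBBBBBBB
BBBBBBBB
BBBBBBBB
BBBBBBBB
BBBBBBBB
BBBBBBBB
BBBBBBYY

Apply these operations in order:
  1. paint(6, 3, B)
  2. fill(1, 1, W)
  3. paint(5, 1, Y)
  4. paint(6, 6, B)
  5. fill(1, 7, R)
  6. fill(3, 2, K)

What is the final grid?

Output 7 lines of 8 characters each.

After op 1 paint(6,3,B):
BBBBBBBB
BBBBBBBB
BBBBBBBB
BBBBBBBB
BBBBBBBB
BBBBBBBB
BBBBBBYY
After op 2 fill(1,1,W) [54 cells changed]:
WWWWWWWW
WWWWWWWW
WWWWWWWW
WWWWWWWW
WWWWWWWW
WWWWWWWW
WWWWWWYY
After op 3 paint(5,1,Y):
WWWWWWWW
WWWWWWWW
WWWWWWWW
WWWWWWWW
WWWWWWWW
WYWWWWWW
WWWWWWYY
After op 4 paint(6,6,B):
WWWWWWWW
WWWWWWWW
WWWWWWWW
WWWWWWWW
WWWWWWWW
WYWWWWWW
WWWWWWBY
After op 5 fill(1,7,R) [53 cells changed]:
RRRRRRRR
RRRRRRRR
RRRRRRRR
RRRRRRRR
RRRRRRRR
RYRRRRRR
RRRRRRBY
After op 6 fill(3,2,K) [53 cells changed]:
KKKKKKKK
KKKKKKKK
KKKKKKKK
KKKKKKKK
KKKKKKKK
KYKKKKKK
KKKKKKBY

Answer: KKKKKKKK
KKKKKKKK
KKKKKKKK
KKKKKKKK
KKKKKKKK
KYKKKKKK
KKKKKKBY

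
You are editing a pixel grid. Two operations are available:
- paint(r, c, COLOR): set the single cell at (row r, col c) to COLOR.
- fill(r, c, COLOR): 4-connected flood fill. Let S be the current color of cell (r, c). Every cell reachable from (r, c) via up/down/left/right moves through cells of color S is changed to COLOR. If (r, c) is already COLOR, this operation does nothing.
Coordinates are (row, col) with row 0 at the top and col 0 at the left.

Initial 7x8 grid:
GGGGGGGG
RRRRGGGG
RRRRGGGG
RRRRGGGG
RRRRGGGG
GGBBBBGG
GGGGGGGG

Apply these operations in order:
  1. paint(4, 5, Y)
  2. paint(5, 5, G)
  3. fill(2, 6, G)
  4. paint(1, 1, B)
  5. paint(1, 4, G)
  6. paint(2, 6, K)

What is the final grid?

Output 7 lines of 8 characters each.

After op 1 paint(4,5,Y):
GGGGGGGG
RRRRGGGG
RRRRGGGG
RRRRGGGG
RRRRGYGG
GGBBBBGG
GGGGGGGG
After op 2 paint(5,5,G):
GGGGGGGG
RRRRGGGG
RRRRGGGG
RRRRGGGG
RRRRGYGG
GGBBBGGG
GGGGGGGG
After op 3 fill(2,6,G) [0 cells changed]:
GGGGGGGG
RRRRGGGG
RRRRGGGG
RRRRGGGG
RRRRGYGG
GGBBBGGG
GGGGGGGG
After op 4 paint(1,1,B):
GGGGGGGG
RBRRGGGG
RRRRGGGG
RRRRGGGG
RRRRGYGG
GGBBBGGG
GGGGGGGG
After op 5 paint(1,4,G):
GGGGGGGG
RBRRGGGG
RRRRGGGG
RRRRGGGG
RRRRGYGG
GGBBBGGG
GGGGGGGG
After op 6 paint(2,6,K):
GGGGGGGG
RBRRGGGG
RRRRGGKG
RRRRGGGG
RRRRGYGG
GGBBBGGG
GGGGGGGG

Answer: GGGGGGGG
RBRRGGGG
RRRRGGKG
RRRRGGGG
RRRRGYGG
GGBBBGGG
GGGGGGGG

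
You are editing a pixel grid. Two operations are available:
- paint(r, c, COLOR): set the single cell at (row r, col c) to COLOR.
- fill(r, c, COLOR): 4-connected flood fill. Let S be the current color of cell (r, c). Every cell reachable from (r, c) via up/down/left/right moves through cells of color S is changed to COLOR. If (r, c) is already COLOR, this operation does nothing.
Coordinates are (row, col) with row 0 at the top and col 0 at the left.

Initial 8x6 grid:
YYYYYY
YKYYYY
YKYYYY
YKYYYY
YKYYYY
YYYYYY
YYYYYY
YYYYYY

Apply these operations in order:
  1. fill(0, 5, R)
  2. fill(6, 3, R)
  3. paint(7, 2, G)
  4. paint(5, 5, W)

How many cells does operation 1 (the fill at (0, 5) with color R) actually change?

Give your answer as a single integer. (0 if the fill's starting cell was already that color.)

Answer: 44

Derivation:
After op 1 fill(0,5,R) [44 cells changed]:
RRRRRR
RKRRRR
RKRRRR
RKRRRR
RKRRRR
RRRRRR
RRRRRR
RRRRRR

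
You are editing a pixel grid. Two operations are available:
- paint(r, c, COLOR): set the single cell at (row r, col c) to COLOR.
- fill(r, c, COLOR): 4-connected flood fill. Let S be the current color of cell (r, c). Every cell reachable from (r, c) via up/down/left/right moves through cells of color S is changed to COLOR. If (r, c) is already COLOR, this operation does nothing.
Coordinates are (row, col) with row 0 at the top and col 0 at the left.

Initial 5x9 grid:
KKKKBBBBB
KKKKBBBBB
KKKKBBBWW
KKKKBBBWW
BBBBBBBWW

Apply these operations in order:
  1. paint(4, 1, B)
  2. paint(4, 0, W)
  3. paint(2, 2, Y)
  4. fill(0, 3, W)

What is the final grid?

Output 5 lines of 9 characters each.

Answer: WWWWBBBBB
WWWWBBBBB
WWYWBBBWW
WWWWBBBWW
WBBBBBBWW

Derivation:
After op 1 paint(4,1,B):
KKKKBBBBB
KKKKBBBBB
KKKKBBBWW
KKKKBBBWW
BBBBBBBWW
After op 2 paint(4,0,W):
KKKKBBBBB
KKKKBBBBB
KKKKBBBWW
KKKKBBBWW
WBBBBBBWW
After op 3 paint(2,2,Y):
KKKKBBBBB
KKKKBBBBB
KKYKBBBWW
KKKKBBBWW
WBBBBBBWW
After op 4 fill(0,3,W) [15 cells changed]:
WWWWBBBBB
WWWWBBBBB
WWYWBBBWW
WWWWBBBWW
WBBBBBBWW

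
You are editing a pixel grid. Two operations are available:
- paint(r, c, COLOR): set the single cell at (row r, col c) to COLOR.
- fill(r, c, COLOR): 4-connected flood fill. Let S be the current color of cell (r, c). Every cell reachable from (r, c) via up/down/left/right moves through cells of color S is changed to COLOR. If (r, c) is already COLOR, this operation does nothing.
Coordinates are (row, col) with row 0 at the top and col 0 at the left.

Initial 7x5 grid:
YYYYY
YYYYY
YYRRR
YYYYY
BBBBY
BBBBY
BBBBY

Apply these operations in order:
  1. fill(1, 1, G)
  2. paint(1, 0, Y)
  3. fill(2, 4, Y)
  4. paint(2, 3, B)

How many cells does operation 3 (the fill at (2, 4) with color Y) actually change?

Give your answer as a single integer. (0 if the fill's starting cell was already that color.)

After op 1 fill(1,1,G) [20 cells changed]:
GGGGG
GGGGG
GGRRR
GGGGG
BBBBG
BBBBG
BBBBG
After op 2 paint(1,0,Y):
GGGGG
YGGGG
GGRRR
GGGGG
BBBBG
BBBBG
BBBBG
After op 3 fill(2,4,Y) [3 cells changed]:
GGGGG
YGGGG
GGYYY
GGGGG
BBBBG
BBBBG
BBBBG

Answer: 3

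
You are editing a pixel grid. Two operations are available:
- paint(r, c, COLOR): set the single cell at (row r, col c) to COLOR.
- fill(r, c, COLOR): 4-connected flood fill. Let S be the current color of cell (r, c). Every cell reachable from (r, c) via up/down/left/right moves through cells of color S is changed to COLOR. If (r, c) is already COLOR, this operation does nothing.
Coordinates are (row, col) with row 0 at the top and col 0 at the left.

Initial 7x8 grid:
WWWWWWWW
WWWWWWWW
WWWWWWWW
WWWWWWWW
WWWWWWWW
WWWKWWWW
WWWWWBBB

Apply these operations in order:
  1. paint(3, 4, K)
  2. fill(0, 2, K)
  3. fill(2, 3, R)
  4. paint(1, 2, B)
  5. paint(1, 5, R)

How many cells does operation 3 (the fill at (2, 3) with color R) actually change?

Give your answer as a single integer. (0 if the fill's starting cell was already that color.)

Answer: 53

Derivation:
After op 1 paint(3,4,K):
WWWWWWWW
WWWWWWWW
WWWWWWWW
WWWWKWWW
WWWWWWWW
WWWKWWWW
WWWWWBBB
After op 2 fill(0,2,K) [51 cells changed]:
KKKKKKKK
KKKKKKKK
KKKKKKKK
KKKKKKKK
KKKKKKKK
KKKKKKKK
KKKKKBBB
After op 3 fill(2,3,R) [53 cells changed]:
RRRRRRRR
RRRRRRRR
RRRRRRRR
RRRRRRRR
RRRRRRRR
RRRRRRRR
RRRRRBBB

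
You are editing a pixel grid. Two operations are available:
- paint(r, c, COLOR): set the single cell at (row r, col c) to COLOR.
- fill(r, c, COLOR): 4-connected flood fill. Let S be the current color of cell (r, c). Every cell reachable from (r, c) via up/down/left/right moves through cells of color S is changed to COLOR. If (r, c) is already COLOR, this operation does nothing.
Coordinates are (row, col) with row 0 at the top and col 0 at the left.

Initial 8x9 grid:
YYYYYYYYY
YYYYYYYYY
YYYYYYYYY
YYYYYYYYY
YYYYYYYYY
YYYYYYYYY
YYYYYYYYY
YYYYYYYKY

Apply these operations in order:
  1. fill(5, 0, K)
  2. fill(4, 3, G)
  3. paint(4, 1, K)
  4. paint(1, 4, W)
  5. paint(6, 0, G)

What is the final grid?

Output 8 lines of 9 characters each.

After op 1 fill(5,0,K) [71 cells changed]:
KKKKKKKKK
KKKKKKKKK
KKKKKKKKK
KKKKKKKKK
KKKKKKKKK
KKKKKKKKK
KKKKKKKKK
KKKKKKKKK
After op 2 fill(4,3,G) [72 cells changed]:
GGGGGGGGG
GGGGGGGGG
GGGGGGGGG
GGGGGGGGG
GGGGGGGGG
GGGGGGGGG
GGGGGGGGG
GGGGGGGGG
After op 3 paint(4,1,K):
GGGGGGGGG
GGGGGGGGG
GGGGGGGGG
GGGGGGGGG
GKGGGGGGG
GGGGGGGGG
GGGGGGGGG
GGGGGGGGG
After op 4 paint(1,4,W):
GGGGGGGGG
GGGGWGGGG
GGGGGGGGG
GGGGGGGGG
GKGGGGGGG
GGGGGGGGG
GGGGGGGGG
GGGGGGGGG
After op 5 paint(6,0,G):
GGGGGGGGG
GGGGWGGGG
GGGGGGGGG
GGGGGGGGG
GKGGGGGGG
GGGGGGGGG
GGGGGGGGG
GGGGGGGGG

Answer: GGGGGGGGG
GGGGWGGGG
GGGGGGGGG
GGGGGGGGG
GKGGGGGGG
GGGGGGGGG
GGGGGGGGG
GGGGGGGGG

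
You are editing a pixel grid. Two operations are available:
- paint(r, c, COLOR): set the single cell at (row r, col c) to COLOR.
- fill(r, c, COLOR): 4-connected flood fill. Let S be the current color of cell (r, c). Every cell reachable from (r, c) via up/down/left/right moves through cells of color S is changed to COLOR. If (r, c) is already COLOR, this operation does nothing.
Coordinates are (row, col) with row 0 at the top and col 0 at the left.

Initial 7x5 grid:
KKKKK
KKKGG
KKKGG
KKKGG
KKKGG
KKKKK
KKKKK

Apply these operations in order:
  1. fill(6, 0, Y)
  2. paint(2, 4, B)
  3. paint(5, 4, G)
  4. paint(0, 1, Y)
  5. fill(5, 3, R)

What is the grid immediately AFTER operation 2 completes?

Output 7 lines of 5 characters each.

Answer: YYYYY
YYYGG
YYYGB
YYYGG
YYYGG
YYYYY
YYYYY

Derivation:
After op 1 fill(6,0,Y) [27 cells changed]:
YYYYY
YYYGG
YYYGG
YYYGG
YYYGG
YYYYY
YYYYY
After op 2 paint(2,4,B):
YYYYY
YYYGG
YYYGB
YYYGG
YYYGG
YYYYY
YYYYY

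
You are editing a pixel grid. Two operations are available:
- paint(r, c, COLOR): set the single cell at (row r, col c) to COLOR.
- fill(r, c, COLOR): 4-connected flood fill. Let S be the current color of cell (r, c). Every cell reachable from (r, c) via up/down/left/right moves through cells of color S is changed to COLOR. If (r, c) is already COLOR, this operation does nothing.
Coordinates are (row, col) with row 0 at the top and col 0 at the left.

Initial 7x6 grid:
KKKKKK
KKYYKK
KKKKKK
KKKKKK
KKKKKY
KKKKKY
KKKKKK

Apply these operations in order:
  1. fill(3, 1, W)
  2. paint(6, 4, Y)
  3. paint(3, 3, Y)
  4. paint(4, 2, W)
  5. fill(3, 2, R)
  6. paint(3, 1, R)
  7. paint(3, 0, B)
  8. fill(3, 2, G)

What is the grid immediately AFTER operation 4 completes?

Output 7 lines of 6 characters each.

Answer: WWWWWW
WWYYWW
WWWWWW
WWWYWW
WWWWWY
WWWWWY
WWWWYW

Derivation:
After op 1 fill(3,1,W) [38 cells changed]:
WWWWWW
WWYYWW
WWWWWW
WWWWWW
WWWWWY
WWWWWY
WWWWWW
After op 2 paint(6,4,Y):
WWWWWW
WWYYWW
WWWWWW
WWWWWW
WWWWWY
WWWWWY
WWWWYW
After op 3 paint(3,3,Y):
WWWWWW
WWYYWW
WWWWWW
WWWYWW
WWWWWY
WWWWWY
WWWWYW
After op 4 paint(4,2,W):
WWWWWW
WWYYWW
WWWWWW
WWWYWW
WWWWWY
WWWWWY
WWWWYW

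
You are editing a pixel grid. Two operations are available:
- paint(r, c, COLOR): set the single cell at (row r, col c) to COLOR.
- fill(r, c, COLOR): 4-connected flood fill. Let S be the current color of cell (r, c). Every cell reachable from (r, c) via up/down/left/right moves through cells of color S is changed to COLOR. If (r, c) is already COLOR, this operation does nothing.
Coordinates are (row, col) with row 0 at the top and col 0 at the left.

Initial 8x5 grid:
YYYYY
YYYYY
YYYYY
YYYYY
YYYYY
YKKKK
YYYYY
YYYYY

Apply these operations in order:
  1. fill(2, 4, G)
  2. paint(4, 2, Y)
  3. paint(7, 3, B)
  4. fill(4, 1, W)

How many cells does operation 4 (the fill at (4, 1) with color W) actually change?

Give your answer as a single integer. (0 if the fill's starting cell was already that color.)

Answer: 34

Derivation:
After op 1 fill(2,4,G) [36 cells changed]:
GGGGG
GGGGG
GGGGG
GGGGG
GGGGG
GKKKK
GGGGG
GGGGG
After op 2 paint(4,2,Y):
GGGGG
GGGGG
GGGGG
GGGGG
GGYGG
GKKKK
GGGGG
GGGGG
After op 3 paint(7,3,B):
GGGGG
GGGGG
GGGGG
GGGGG
GGYGG
GKKKK
GGGGG
GGGBG
After op 4 fill(4,1,W) [34 cells changed]:
WWWWW
WWWWW
WWWWW
WWWWW
WWYWW
WKKKK
WWWWW
WWWBW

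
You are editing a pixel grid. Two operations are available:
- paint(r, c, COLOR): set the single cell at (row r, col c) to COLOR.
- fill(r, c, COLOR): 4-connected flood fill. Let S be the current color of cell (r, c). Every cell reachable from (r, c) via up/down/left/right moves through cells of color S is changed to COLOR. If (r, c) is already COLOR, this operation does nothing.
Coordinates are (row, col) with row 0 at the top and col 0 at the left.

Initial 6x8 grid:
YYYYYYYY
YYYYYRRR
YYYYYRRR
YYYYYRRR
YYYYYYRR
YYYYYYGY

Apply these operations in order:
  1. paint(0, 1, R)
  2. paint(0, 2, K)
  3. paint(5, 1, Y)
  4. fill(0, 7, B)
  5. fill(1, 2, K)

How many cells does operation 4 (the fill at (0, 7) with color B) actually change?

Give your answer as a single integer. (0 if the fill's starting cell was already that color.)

After op 1 paint(0,1,R):
YRYYYYYY
YYYYYRRR
YYYYYRRR
YYYYYRRR
YYYYYYRR
YYYYYYGY
After op 2 paint(0,2,K):
YRKYYYYY
YYYYYRRR
YYYYYRRR
YYYYYRRR
YYYYYYRR
YYYYYYGY
After op 3 paint(5,1,Y):
YRKYYYYY
YYYYYRRR
YYYYYRRR
YYYYYRRR
YYYYYYRR
YYYYYYGY
After op 4 fill(0,7,B) [33 cells changed]:
BRKBBBBB
BBBBBRRR
BBBBBRRR
BBBBBRRR
BBBBBBRR
BBBBBBGY

Answer: 33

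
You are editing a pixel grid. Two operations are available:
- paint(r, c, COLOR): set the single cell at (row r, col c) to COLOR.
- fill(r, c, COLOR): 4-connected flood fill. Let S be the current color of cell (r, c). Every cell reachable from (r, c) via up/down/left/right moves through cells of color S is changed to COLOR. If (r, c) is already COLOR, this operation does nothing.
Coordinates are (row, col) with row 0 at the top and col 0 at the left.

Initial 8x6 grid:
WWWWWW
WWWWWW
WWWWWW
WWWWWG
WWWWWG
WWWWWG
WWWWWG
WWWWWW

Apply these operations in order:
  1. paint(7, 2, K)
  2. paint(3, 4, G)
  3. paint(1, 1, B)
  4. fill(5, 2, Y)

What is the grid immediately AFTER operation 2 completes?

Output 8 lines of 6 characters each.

After op 1 paint(7,2,K):
WWWWWW
WWWWWW
WWWWWW
WWWWWG
WWWWWG
WWWWWG
WWWWWG
WWKWWW
After op 2 paint(3,4,G):
WWWWWW
WWWWWW
WWWWWW
WWWWGG
WWWWWG
WWWWWG
WWWWWG
WWKWWW

Answer: WWWWWW
WWWWWW
WWWWWW
WWWWGG
WWWWWG
WWWWWG
WWWWWG
WWKWWW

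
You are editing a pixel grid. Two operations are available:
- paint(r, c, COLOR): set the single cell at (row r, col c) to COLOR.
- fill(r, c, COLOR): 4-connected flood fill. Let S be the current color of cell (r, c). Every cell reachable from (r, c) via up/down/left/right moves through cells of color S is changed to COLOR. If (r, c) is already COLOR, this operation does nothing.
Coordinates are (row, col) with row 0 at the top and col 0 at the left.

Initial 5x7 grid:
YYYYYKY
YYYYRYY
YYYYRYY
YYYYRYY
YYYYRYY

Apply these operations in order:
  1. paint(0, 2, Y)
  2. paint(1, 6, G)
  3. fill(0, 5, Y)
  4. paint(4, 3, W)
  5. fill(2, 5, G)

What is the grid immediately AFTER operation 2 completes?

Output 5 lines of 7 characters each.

After op 1 paint(0,2,Y):
YYYYYKY
YYYYRYY
YYYYRYY
YYYYRYY
YYYYRYY
After op 2 paint(1,6,G):
YYYYYKY
YYYYRYG
YYYYRYY
YYYYRYY
YYYYRYY

Answer: YYYYYKY
YYYYRYG
YYYYRYY
YYYYRYY
YYYYRYY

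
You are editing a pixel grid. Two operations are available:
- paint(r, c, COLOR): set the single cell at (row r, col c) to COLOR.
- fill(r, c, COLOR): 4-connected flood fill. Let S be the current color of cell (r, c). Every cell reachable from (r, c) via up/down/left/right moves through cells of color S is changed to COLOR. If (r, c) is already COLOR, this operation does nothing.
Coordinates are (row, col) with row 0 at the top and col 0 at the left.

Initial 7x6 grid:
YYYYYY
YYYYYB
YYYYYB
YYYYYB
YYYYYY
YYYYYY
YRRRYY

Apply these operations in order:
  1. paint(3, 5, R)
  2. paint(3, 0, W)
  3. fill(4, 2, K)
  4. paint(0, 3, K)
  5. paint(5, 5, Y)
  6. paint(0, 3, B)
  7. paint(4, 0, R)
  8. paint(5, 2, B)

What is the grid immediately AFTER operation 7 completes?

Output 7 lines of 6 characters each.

After op 1 paint(3,5,R):
YYYYYY
YYYYYB
YYYYYB
YYYYYR
YYYYYY
YYYYYY
YRRRYY
After op 2 paint(3,0,W):
YYYYYY
YYYYYB
YYYYYB
WYYYYR
YYYYYY
YYYYYY
YRRRYY
After op 3 fill(4,2,K) [35 cells changed]:
KKKKKK
KKKKKB
KKKKKB
WKKKKR
KKKKKK
KKKKKK
KRRRKK
After op 4 paint(0,3,K):
KKKKKK
KKKKKB
KKKKKB
WKKKKR
KKKKKK
KKKKKK
KRRRKK
After op 5 paint(5,5,Y):
KKKKKK
KKKKKB
KKKKKB
WKKKKR
KKKKKK
KKKKKY
KRRRKK
After op 6 paint(0,3,B):
KKKBKK
KKKKKB
KKKKKB
WKKKKR
KKKKKK
KKKKKY
KRRRKK
After op 7 paint(4,0,R):
KKKBKK
KKKKKB
KKKKKB
WKKKKR
RKKKKK
KKKKKY
KRRRKK

Answer: KKKBKK
KKKKKB
KKKKKB
WKKKKR
RKKKKK
KKKKKY
KRRRKK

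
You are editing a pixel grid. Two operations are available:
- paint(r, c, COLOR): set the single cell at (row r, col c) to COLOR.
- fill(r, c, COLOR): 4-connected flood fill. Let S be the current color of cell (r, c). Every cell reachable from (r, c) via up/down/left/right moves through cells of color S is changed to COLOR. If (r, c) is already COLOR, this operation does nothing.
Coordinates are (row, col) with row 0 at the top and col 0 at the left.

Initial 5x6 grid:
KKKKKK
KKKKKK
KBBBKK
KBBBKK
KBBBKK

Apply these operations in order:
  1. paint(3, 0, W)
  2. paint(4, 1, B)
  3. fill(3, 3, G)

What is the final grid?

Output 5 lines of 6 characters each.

Answer: KKKKKK
KKKKKK
KGGGKK
WGGGKK
KGGGKK

Derivation:
After op 1 paint(3,0,W):
KKKKKK
KKKKKK
KBBBKK
WBBBKK
KBBBKK
After op 2 paint(4,1,B):
KKKKKK
KKKKKK
KBBBKK
WBBBKK
KBBBKK
After op 3 fill(3,3,G) [9 cells changed]:
KKKKKK
KKKKKK
KGGGKK
WGGGKK
KGGGKK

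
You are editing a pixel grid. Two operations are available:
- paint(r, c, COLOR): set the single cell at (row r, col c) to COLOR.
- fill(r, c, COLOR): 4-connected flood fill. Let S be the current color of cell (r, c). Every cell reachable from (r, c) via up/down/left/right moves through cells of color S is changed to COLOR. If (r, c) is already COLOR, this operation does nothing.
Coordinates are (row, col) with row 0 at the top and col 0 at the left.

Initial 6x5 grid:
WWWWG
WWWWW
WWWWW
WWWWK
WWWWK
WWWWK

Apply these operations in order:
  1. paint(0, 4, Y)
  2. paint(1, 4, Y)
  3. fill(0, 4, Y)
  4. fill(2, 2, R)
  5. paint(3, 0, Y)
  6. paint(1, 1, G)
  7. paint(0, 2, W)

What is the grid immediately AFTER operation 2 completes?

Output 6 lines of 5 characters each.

Answer: WWWWY
WWWWY
WWWWW
WWWWK
WWWWK
WWWWK

Derivation:
After op 1 paint(0,4,Y):
WWWWY
WWWWW
WWWWW
WWWWK
WWWWK
WWWWK
After op 2 paint(1,4,Y):
WWWWY
WWWWY
WWWWW
WWWWK
WWWWK
WWWWK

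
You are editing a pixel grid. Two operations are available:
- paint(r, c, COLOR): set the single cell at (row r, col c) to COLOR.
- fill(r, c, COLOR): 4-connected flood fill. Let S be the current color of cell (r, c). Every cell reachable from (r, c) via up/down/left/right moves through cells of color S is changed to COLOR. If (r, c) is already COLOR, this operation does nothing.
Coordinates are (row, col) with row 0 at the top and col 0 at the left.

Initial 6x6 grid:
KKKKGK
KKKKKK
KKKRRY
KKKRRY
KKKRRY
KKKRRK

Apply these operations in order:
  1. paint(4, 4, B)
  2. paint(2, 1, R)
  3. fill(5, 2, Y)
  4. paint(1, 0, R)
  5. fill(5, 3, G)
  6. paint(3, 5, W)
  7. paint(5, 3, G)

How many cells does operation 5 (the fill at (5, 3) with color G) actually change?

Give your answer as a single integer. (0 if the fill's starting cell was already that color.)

After op 1 paint(4,4,B):
KKKKGK
KKKKKK
KKKRRY
KKKRRY
KKKRBY
KKKRRK
After op 2 paint(2,1,R):
KKKKGK
KKKKKK
KRKRRY
KKKRRY
KKKRBY
KKKRRK
After op 3 fill(5,2,Y) [22 cells changed]:
YYYYGY
YYYYYY
YRYRRY
YYYRRY
YYYRBY
YYYRRK
After op 4 paint(1,0,R):
YYYYGY
RYYYYY
YRYRRY
YYYRRY
YYYRBY
YYYRRK
After op 5 fill(5,3,G) [7 cells changed]:
YYYYGY
RYYYYY
YRYGGY
YYYGGY
YYYGBY
YYYGGK

Answer: 7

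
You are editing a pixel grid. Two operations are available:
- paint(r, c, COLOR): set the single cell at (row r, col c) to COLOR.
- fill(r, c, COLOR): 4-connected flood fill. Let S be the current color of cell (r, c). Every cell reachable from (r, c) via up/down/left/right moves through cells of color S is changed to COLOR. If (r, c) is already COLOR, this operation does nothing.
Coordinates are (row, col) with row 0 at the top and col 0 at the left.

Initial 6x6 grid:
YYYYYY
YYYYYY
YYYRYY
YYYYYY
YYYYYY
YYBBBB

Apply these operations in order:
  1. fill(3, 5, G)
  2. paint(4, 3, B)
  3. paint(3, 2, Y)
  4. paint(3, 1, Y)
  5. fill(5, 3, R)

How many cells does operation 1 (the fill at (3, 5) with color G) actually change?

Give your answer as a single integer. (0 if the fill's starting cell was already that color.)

Answer: 31

Derivation:
After op 1 fill(3,5,G) [31 cells changed]:
GGGGGG
GGGGGG
GGGRGG
GGGGGG
GGGGGG
GGBBBB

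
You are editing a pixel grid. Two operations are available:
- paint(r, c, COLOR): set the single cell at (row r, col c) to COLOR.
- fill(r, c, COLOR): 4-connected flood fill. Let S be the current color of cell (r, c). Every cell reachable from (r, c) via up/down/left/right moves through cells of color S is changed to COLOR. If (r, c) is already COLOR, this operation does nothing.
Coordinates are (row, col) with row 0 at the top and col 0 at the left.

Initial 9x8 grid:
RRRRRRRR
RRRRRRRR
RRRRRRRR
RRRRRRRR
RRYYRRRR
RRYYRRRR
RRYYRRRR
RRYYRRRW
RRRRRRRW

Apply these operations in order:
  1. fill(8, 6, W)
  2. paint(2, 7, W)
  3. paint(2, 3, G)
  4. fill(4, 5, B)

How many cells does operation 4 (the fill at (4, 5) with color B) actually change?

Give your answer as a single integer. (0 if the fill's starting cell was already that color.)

Answer: 63

Derivation:
After op 1 fill(8,6,W) [62 cells changed]:
WWWWWWWW
WWWWWWWW
WWWWWWWW
WWWWWWWW
WWYYWWWW
WWYYWWWW
WWYYWWWW
WWYYWWWW
WWWWWWWW
After op 2 paint(2,7,W):
WWWWWWWW
WWWWWWWW
WWWWWWWW
WWWWWWWW
WWYYWWWW
WWYYWWWW
WWYYWWWW
WWYYWWWW
WWWWWWWW
After op 3 paint(2,3,G):
WWWWWWWW
WWWWWWWW
WWWGWWWW
WWWWWWWW
WWYYWWWW
WWYYWWWW
WWYYWWWW
WWYYWWWW
WWWWWWWW
After op 4 fill(4,5,B) [63 cells changed]:
BBBBBBBB
BBBBBBBB
BBBGBBBB
BBBBBBBB
BBYYBBBB
BBYYBBBB
BBYYBBBB
BBYYBBBB
BBBBBBBB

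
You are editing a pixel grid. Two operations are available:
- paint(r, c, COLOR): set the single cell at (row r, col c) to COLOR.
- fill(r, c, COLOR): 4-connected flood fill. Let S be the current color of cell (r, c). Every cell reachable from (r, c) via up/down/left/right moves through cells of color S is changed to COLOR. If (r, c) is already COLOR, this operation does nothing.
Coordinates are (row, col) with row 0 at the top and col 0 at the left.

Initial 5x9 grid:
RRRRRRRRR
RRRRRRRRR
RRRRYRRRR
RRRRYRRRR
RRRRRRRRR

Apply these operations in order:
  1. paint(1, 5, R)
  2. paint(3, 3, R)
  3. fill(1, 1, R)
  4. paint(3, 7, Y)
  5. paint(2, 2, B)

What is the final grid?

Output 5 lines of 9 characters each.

After op 1 paint(1,5,R):
RRRRRRRRR
RRRRRRRRR
RRRRYRRRR
RRRRYRRRR
RRRRRRRRR
After op 2 paint(3,3,R):
RRRRRRRRR
RRRRRRRRR
RRRRYRRRR
RRRRYRRRR
RRRRRRRRR
After op 3 fill(1,1,R) [0 cells changed]:
RRRRRRRRR
RRRRRRRRR
RRRRYRRRR
RRRRYRRRR
RRRRRRRRR
After op 4 paint(3,7,Y):
RRRRRRRRR
RRRRRRRRR
RRRRYRRRR
RRRRYRRYR
RRRRRRRRR
After op 5 paint(2,2,B):
RRRRRRRRR
RRRRRRRRR
RRBRYRRRR
RRRRYRRYR
RRRRRRRRR

Answer: RRRRRRRRR
RRRRRRRRR
RRBRYRRRR
RRRRYRRYR
RRRRRRRRR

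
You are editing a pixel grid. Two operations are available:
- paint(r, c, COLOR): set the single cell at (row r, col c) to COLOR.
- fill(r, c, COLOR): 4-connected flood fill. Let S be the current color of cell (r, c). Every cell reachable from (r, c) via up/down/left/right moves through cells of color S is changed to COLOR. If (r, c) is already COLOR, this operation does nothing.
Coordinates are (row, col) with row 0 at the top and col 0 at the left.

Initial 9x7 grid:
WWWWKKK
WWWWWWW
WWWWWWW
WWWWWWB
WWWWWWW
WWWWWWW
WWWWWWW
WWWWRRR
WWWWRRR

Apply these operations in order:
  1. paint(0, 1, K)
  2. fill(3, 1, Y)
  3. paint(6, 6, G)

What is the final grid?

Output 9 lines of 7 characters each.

After op 1 paint(0,1,K):
WKWWKKK
WWWWWWW
WWWWWWW
WWWWWWB
WWWWWWW
WWWWWWW
WWWWWWW
WWWWRRR
WWWWRRR
After op 2 fill(3,1,Y) [52 cells changed]:
YKYYKKK
YYYYYYY
YYYYYYY
YYYYYYB
YYYYYYY
YYYYYYY
YYYYYYY
YYYYRRR
YYYYRRR
After op 3 paint(6,6,G):
YKYYKKK
YYYYYYY
YYYYYYY
YYYYYYB
YYYYYYY
YYYYYYY
YYYYYYG
YYYYRRR
YYYYRRR

Answer: YKYYKKK
YYYYYYY
YYYYYYY
YYYYYYB
YYYYYYY
YYYYYYY
YYYYYYG
YYYYRRR
YYYYRRR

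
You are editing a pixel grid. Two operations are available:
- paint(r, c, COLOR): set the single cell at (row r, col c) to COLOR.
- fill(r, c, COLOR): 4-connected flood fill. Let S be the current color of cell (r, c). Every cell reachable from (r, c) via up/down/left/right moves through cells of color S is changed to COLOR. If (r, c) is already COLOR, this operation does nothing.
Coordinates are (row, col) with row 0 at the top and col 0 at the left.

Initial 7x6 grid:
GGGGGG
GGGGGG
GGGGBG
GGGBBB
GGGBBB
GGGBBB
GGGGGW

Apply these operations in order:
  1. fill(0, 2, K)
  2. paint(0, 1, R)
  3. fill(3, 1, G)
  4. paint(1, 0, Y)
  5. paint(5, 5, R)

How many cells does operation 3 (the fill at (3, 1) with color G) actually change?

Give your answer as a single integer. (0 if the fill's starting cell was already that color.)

After op 1 fill(0,2,K) [31 cells changed]:
KKKKKK
KKKKKK
KKKKBK
KKKBBB
KKKBBB
KKKBBB
KKKKKW
After op 2 paint(0,1,R):
KRKKKK
KKKKKK
KKKKBK
KKKBBB
KKKBBB
KKKBBB
KKKKKW
After op 3 fill(3,1,G) [30 cells changed]:
GRGGGG
GGGGGG
GGGGBG
GGGBBB
GGGBBB
GGGBBB
GGGGGW

Answer: 30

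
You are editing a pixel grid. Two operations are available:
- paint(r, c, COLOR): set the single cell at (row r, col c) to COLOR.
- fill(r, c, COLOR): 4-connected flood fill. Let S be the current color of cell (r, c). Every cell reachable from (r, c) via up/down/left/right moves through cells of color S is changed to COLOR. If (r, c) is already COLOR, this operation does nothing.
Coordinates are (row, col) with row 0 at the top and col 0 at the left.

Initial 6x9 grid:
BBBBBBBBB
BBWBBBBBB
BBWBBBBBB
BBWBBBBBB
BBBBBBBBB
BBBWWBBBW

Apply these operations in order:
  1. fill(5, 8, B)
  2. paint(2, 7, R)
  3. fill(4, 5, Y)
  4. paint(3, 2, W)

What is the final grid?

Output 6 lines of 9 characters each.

Answer: YYYYYYYYY
YYWYYYYYY
YYWYYYYRY
YYWYYYYYY
YYYYYYYYY
YYYWWYYYY

Derivation:
After op 1 fill(5,8,B) [1 cells changed]:
BBBBBBBBB
BBWBBBBBB
BBWBBBBBB
BBWBBBBBB
BBBBBBBBB
BBBWWBBBB
After op 2 paint(2,7,R):
BBBBBBBBB
BBWBBBBBB
BBWBBBBRB
BBWBBBBBB
BBBBBBBBB
BBBWWBBBB
After op 3 fill(4,5,Y) [48 cells changed]:
YYYYYYYYY
YYWYYYYYY
YYWYYYYRY
YYWYYYYYY
YYYYYYYYY
YYYWWYYYY
After op 4 paint(3,2,W):
YYYYYYYYY
YYWYYYYYY
YYWYYYYRY
YYWYYYYYY
YYYYYYYYY
YYYWWYYYY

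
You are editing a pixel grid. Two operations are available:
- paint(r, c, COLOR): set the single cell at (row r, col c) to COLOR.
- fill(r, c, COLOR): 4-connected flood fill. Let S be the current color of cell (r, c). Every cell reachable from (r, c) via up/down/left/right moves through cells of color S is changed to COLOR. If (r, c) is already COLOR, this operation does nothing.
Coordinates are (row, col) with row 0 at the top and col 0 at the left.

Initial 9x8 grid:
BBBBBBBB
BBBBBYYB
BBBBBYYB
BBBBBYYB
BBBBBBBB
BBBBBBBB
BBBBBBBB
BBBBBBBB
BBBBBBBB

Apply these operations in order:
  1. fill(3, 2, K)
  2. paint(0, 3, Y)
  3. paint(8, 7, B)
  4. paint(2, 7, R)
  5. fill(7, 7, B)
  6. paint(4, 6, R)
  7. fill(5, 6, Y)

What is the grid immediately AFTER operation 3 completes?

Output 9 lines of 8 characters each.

After op 1 fill(3,2,K) [66 cells changed]:
KKKKKKKK
KKKKKYYK
KKKKKYYK
KKKKKYYK
KKKKKKKK
KKKKKKKK
KKKKKKKK
KKKKKKKK
KKKKKKKK
After op 2 paint(0,3,Y):
KKKYKKKK
KKKKKYYK
KKKKKYYK
KKKKKYYK
KKKKKKKK
KKKKKKKK
KKKKKKKK
KKKKKKKK
KKKKKKKK
After op 3 paint(8,7,B):
KKKYKKKK
KKKKKYYK
KKKKKYYK
KKKKKYYK
KKKKKKKK
KKKKKKKK
KKKKKKKK
KKKKKKKK
KKKKKKKB

Answer: KKKYKKKK
KKKKKYYK
KKKKKYYK
KKKKKYYK
KKKKKKKK
KKKKKKKK
KKKKKKKK
KKKKKKKK
KKKKKKKB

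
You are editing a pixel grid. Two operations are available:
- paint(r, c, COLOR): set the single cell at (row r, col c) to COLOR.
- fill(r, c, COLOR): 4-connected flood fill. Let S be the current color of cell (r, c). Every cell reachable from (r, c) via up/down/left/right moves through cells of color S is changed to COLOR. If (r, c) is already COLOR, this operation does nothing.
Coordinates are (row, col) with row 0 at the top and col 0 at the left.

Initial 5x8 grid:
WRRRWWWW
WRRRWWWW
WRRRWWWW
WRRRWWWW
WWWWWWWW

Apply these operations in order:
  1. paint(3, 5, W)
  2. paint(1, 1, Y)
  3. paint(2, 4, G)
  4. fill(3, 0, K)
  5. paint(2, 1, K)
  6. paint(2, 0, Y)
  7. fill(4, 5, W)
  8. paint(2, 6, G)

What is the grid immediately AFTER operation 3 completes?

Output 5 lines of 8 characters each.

Answer: WRRRWWWW
WYRRWWWW
WRRRGWWW
WRRRWWWW
WWWWWWWW

Derivation:
After op 1 paint(3,5,W):
WRRRWWWW
WRRRWWWW
WRRRWWWW
WRRRWWWW
WWWWWWWW
After op 2 paint(1,1,Y):
WRRRWWWW
WYRRWWWW
WRRRWWWW
WRRRWWWW
WWWWWWWW
After op 3 paint(2,4,G):
WRRRWWWW
WYRRWWWW
WRRRGWWW
WRRRWWWW
WWWWWWWW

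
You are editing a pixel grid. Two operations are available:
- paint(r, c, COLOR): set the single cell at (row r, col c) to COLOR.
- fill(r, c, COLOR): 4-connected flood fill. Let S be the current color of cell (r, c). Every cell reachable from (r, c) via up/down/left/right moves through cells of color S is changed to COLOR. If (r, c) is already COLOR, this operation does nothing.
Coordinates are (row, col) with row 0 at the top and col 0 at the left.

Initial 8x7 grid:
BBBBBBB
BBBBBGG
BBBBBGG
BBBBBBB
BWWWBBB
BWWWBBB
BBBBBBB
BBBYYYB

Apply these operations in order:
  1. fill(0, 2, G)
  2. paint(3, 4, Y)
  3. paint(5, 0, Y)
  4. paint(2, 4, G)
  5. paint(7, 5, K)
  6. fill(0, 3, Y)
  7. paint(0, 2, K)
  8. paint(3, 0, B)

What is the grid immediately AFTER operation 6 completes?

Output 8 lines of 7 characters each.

Answer: YYYYYYY
YYYYYYY
YYYYYYY
YYYYYYY
YWWWYYY
YWWWYYY
YYYYYYY
YYYYYKY

Derivation:
After op 1 fill(0,2,G) [43 cells changed]:
GGGGGGG
GGGGGGG
GGGGGGG
GGGGGGG
GWWWGGG
GWWWGGG
GGGGGGG
GGGYYYG
After op 2 paint(3,4,Y):
GGGGGGG
GGGGGGG
GGGGGGG
GGGGYGG
GWWWGGG
GWWWGGG
GGGGGGG
GGGYYYG
After op 3 paint(5,0,Y):
GGGGGGG
GGGGGGG
GGGGGGG
GGGGYGG
GWWWGGG
YWWWGGG
GGGGGGG
GGGYYYG
After op 4 paint(2,4,G):
GGGGGGG
GGGGGGG
GGGGGGG
GGGGYGG
GWWWGGG
YWWWGGG
GGGGGGG
GGGYYYG
After op 5 paint(7,5,K):
GGGGGGG
GGGGGGG
GGGGGGG
GGGGYGG
GWWWGGG
YWWWGGG
GGGGGGG
GGGYYKG
After op 6 fill(0,3,Y) [45 cells changed]:
YYYYYYY
YYYYYYY
YYYYYYY
YYYYYYY
YWWWYYY
YWWWYYY
YYYYYYY
YYYYYKY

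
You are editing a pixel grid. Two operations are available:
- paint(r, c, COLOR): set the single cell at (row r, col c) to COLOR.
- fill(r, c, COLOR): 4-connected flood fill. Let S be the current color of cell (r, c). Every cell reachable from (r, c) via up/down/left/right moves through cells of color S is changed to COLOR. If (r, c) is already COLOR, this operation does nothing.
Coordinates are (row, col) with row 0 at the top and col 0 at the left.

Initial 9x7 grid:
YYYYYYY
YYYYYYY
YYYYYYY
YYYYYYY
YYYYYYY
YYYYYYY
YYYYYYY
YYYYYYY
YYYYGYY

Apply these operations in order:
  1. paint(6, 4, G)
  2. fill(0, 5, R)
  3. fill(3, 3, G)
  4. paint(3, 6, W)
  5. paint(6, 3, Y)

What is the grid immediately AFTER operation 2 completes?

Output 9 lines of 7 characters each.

After op 1 paint(6,4,G):
YYYYYYY
YYYYYYY
YYYYYYY
YYYYYYY
YYYYYYY
YYYYYYY
YYYYGYY
YYYYYYY
YYYYGYY
After op 2 fill(0,5,R) [61 cells changed]:
RRRRRRR
RRRRRRR
RRRRRRR
RRRRRRR
RRRRRRR
RRRRRRR
RRRRGRR
RRRRRRR
RRRRGRR

Answer: RRRRRRR
RRRRRRR
RRRRRRR
RRRRRRR
RRRRRRR
RRRRRRR
RRRRGRR
RRRRRRR
RRRRGRR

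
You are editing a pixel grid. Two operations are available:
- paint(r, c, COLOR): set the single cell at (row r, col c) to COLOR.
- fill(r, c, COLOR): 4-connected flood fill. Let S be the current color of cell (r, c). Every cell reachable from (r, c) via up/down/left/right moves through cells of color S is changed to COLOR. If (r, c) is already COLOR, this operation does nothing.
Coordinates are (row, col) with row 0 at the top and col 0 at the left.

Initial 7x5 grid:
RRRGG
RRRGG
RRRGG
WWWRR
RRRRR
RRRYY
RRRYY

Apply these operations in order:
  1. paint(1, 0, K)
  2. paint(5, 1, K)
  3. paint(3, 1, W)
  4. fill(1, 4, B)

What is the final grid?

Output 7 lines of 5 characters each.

Answer: RRRBB
KRRBB
RRRBB
WWWRR
RRRRR
RKRYY
RRRYY

Derivation:
After op 1 paint(1,0,K):
RRRGG
KRRGG
RRRGG
WWWRR
RRRRR
RRRYY
RRRYY
After op 2 paint(5,1,K):
RRRGG
KRRGG
RRRGG
WWWRR
RRRRR
RKRYY
RRRYY
After op 3 paint(3,1,W):
RRRGG
KRRGG
RRRGG
WWWRR
RRRRR
RKRYY
RRRYY
After op 4 fill(1,4,B) [6 cells changed]:
RRRBB
KRRBB
RRRBB
WWWRR
RRRRR
RKRYY
RRRYY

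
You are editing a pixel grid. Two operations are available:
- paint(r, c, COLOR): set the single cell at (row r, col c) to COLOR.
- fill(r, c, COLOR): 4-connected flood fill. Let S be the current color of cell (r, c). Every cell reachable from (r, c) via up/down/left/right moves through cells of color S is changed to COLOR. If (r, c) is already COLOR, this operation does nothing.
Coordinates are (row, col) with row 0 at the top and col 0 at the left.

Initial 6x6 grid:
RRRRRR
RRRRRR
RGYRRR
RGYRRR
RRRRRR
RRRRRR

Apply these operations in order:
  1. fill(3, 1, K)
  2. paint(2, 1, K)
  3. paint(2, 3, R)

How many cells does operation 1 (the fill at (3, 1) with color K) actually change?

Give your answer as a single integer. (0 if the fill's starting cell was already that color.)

After op 1 fill(3,1,K) [2 cells changed]:
RRRRRR
RRRRRR
RKYRRR
RKYRRR
RRRRRR
RRRRRR

Answer: 2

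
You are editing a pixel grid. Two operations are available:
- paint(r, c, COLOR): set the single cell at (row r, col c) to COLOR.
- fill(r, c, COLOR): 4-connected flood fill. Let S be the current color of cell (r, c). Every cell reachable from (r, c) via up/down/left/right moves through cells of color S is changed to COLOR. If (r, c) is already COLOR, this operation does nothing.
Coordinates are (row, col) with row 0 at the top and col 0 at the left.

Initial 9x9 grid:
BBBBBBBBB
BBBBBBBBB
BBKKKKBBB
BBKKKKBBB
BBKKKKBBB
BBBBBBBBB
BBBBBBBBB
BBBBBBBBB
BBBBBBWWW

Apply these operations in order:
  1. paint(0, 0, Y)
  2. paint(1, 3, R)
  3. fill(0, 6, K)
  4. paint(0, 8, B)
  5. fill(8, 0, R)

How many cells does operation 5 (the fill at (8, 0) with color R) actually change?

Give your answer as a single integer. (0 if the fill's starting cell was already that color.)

After op 1 paint(0,0,Y):
YBBBBBBBB
BBBBBBBBB
BBKKKKBBB
BBKKKKBBB
BBKKKKBBB
BBBBBBBBB
BBBBBBBBB
BBBBBBBBB
BBBBBBWWW
After op 2 paint(1,3,R):
YBBBBBBBB
BBBRBBBBB
BBKKKKBBB
BBKKKKBBB
BBKKKKBBB
BBBBBBBBB
BBBBBBBBB
BBBBBBBBB
BBBBBBWWW
After op 3 fill(0,6,K) [64 cells changed]:
YKKKKKKKK
KKKRKKKKK
KKKKKKKKK
KKKKKKKKK
KKKKKKKKK
KKKKKKKKK
KKKKKKKKK
KKKKKKKKK
KKKKKKWWW
After op 4 paint(0,8,B):
YKKKKKKKB
KKKRKKKKK
KKKKKKKKK
KKKKKKKKK
KKKKKKKKK
KKKKKKKKK
KKKKKKKKK
KKKKKKKKK
KKKKKKWWW
After op 5 fill(8,0,R) [75 cells changed]:
YRRRRRRRB
RRRRRRRRR
RRRRRRRRR
RRRRRRRRR
RRRRRRRRR
RRRRRRRRR
RRRRRRRRR
RRRRRRRRR
RRRRRRWWW

Answer: 75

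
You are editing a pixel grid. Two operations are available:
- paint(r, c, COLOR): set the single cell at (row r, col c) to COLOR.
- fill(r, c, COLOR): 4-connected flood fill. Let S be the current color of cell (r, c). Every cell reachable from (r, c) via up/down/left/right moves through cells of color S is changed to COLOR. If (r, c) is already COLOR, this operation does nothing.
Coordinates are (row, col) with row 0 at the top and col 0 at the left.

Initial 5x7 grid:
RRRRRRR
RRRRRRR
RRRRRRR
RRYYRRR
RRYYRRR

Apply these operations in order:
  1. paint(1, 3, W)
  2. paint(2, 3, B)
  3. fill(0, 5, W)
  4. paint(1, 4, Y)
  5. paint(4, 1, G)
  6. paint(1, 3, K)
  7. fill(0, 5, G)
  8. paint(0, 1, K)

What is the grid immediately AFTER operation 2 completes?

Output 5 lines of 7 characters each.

After op 1 paint(1,3,W):
RRRRRRR
RRRWRRR
RRRRRRR
RRYYRRR
RRYYRRR
After op 2 paint(2,3,B):
RRRRRRR
RRRWRRR
RRRBRRR
RRYYRRR
RRYYRRR

Answer: RRRRRRR
RRRWRRR
RRRBRRR
RRYYRRR
RRYYRRR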